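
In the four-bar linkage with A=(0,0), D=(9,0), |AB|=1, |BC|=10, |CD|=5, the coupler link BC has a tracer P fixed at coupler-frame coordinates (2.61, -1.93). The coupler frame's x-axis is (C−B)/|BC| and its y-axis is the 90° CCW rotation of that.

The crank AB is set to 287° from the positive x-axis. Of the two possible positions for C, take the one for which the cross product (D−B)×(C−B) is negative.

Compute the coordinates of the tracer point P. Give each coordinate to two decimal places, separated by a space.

A=(0,0), D=(9.00,0)
B = A + 1.00·(cos287°, sin287°) = (0.2924, -0.9563)
|BD| = 8.7600
circle(B,10.00) ∩ circle(D,5.00): a=8.6608, h=4.9990
  candidates: C₊=(8.3557,4.9583) cross=43.791; C₋=(9.4472,-4.9800) cross=-43.791
  mode - wants cross < 0 → take C=(9.4472,-4.9800) (cross=-43.791)
ex = (C−B)/|BC| = (0.9155,-0.4024); ey = (0.4024,0.9155)
P = B + 2.61·ex + -1.93·ey = (1.9052,-3.7734)

1.91 -3.77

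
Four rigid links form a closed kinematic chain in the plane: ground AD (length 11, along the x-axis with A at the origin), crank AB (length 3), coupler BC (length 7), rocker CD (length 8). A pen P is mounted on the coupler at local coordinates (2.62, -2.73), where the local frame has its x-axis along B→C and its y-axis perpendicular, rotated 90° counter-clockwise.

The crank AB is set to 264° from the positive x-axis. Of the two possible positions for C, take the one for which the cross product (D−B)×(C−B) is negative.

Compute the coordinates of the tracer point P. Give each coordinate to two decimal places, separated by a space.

0.77 -6.61

A=(0,0), D=(11.00,0)
B = A + 3.00·(cos264°, sin264°) = (-0.3136, -2.9836)
|BD| = 11.7004
circle(B,7.00) ∩ circle(D,8.00): a=5.2092, h=4.6759
  candidates: C₊=(3.5310,2.8661) cross=54.710; C₋=(5.9157,-6.1766) cross=-54.710
  mode - wants cross < 0 → take C=(5.9157,-6.1766) (cross=-54.710)
ex = (C−B)/|BC| = (0.8899,-0.4561); ey = (0.4561,0.8899)
P = B + 2.62·ex + -2.73·ey = (0.7727,-6.6081)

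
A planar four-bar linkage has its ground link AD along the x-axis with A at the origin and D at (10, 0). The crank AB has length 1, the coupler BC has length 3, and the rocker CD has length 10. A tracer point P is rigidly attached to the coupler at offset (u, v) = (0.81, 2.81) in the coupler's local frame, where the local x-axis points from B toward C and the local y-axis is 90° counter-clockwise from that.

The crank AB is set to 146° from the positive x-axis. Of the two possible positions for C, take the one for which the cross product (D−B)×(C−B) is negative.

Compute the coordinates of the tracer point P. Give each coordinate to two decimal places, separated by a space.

2.08 0.82

A=(0,0), D=(10.00,0)
B = A + 1.00·(cos146°, sin146°) = (-0.8290, 0.5592)
|BD| = 10.8435
circle(B,3.00) ∩ circle(D,10.00): a=1.2257, h=2.7382
  candidates: C₊=(0.5362,3.2305) cross=29.692; C₋=(0.2538,-2.2386) cross=-29.692
  mode - wants cross < 0 → take C=(0.2538,-2.2386) (cross=-29.692)
ex = (C−B)/|BC| = (0.3609,-0.9326); ey = (0.9326,0.3609)
P = B + 0.81·ex + 2.81·ey = (2.0839,0.8180)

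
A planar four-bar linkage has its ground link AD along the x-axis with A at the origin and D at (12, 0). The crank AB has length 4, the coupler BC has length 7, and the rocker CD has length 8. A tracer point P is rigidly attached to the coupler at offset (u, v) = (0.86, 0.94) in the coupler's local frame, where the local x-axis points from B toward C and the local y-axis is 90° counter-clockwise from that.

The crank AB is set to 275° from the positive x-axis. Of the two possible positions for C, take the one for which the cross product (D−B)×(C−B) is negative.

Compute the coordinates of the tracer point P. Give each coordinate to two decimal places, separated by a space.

A=(0,0), D=(12.00,0)
B = A + 4.00·(cos275°, sin275°) = (0.3486, -3.9848)
|BD| = 12.3139
circle(B,7.00) ∩ circle(D,8.00): a=5.5479, h=4.2686
  candidates: C₊=(4.2167,1.8494) cross=52.563; C₋=(6.9793,-6.2284) cross=-52.563
  mode - wants cross < 0 → take C=(6.9793,-6.2284) (cross=-52.563)
ex = (C−B)/|BC| = (0.9472,-0.3205); ey = (0.3205,0.9472)
P = B + 0.86·ex + 0.94·ey = (1.4645,-3.3700)

1.46 -3.37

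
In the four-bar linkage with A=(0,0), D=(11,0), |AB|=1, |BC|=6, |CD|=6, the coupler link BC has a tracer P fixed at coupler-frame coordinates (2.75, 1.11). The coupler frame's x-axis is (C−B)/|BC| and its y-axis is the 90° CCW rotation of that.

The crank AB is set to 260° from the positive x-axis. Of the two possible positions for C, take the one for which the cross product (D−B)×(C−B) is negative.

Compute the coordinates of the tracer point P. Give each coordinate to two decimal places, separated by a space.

2.77 -0.66

A=(0,0), D=(11.00,0)
B = A + 1.00·(cos260°, sin260°) = (-0.1736, -0.9848)
|BD| = 11.2170
circle(B,6.00) ∩ circle(D,6.00): a=5.6085, h=2.1319
  candidates: C₊=(5.2260,1.6312) cross=23.913; C₋=(5.6003,-2.6161) cross=-23.913
  mode - wants cross < 0 → take C=(5.6003,-2.6161) (cross=-23.913)
ex = (C−B)/|BC| = (0.9623,-0.2719); ey = (0.2719,0.9623)
P = B + 2.75·ex + 1.11·ey = (2.7745,-0.6643)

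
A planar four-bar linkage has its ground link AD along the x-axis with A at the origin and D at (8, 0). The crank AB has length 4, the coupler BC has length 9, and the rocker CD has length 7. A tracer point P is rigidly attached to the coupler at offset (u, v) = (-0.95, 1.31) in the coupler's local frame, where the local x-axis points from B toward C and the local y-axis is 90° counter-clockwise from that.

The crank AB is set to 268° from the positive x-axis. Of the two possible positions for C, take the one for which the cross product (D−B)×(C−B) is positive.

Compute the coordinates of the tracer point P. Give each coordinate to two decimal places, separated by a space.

-1.68 -4.49

A=(0,0), D=(8.00,0)
B = A + 4.00·(cos268°, sin268°) = (-0.1396, -3.9976)
|BD| = 9.0683
circle(B,9.00) ∩ circle(D,7.00): a=6.2985, h=6.4287
  candidates: C₊=(2.6799,4.5494) cross=58.297; C₋=(8.3479,-6.9914) cross=-58.297
  mode + wants cross > 0 → take C=(2.6799,4.5494) (cross=58.297)
ex = (C−B)/|BC| = (0.3133,0.9497); ey = (-0.9497,0.3133)
P = B + -0.95·ex + 1.31·ey = (-1.6813,-4.4893)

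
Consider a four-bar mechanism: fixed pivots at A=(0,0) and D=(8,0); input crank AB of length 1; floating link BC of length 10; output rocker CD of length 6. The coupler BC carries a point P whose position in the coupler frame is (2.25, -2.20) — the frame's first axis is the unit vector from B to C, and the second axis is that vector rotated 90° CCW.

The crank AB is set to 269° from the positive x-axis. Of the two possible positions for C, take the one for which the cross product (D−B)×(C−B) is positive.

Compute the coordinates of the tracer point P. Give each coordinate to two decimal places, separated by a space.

3.13 -1.02

A=(0,0), D=(8.00,0)
B = A + 1.00·(cos269°, sin269°) = (-0.0175, -0.9998)
|BD| = 8.0796
circle(B,10.00) ∩ circle(D,6.00): a=8.0004, h=5.9995
  candidates: C₊=(7.1790,5.9436) cross=48.473; C₋=(8.6639,-5.9632) cross=-48.473
  mode + wants cross > 0 → take C=(7.1790,5.9436) (cross=48.473)
ex = (C−B)/|BC| = (0.7196,0.6943); ey = (-0.6943,0.7196)
P = B + 2.25·ex + -2.20·ey = (3.1293,-1.0208)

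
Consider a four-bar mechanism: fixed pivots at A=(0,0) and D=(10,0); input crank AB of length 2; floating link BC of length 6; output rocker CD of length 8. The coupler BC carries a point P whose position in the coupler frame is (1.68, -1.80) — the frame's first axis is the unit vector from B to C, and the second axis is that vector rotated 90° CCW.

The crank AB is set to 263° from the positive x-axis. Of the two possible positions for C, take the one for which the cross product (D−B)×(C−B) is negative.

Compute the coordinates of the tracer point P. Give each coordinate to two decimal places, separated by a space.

-0.06 -4.44

A=(0,0), D=(10.00,0)
B = A + 2.00·(cos263°, sin263°) = (-0.2437, -1.9851)
|BD| = 10.4343
circle(B,6.00) ∩ circle(D,8.00): a=3.8754, h=4.5805
  candidates: C₊=(2.6895,3.2490) cross=47.794; C₋=(4.4323,-5.7447) cross=-47.794
  mode - wants cross < 0 → take C=(4.4323,-5.7447) (cross=-47.794)
ex = (C−B)/|BC| = (0.7793,-0.6266); ey = (0.6266,0.7793)
P = B + 1.68·ex + -1.80·ey = (-0.0623,-4.4406)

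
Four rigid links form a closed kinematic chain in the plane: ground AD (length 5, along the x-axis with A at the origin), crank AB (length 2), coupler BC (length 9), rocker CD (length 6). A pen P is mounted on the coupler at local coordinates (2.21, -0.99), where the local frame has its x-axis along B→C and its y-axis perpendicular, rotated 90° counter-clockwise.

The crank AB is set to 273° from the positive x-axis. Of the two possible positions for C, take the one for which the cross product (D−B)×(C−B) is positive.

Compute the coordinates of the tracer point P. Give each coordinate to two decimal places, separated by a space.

2.01 -0.51

A=(0,0), D=(5.00,0)
B = A + 2.00·(cos273°, sin273°) = (0.1047, -1.9973)
|BD| = 5.2871
circle(B,9.00) ∩ circle(D,6.00): a=6.8992, h=5.7794
  candidates: C₊=(4.3094,5.9601) cross=30.556; C₋=(8.6759,-4.7421) cross=-30.556
  mode + wants cross > 0 → take C=(4.3094,5.9601) (cross=30.556)
ex = (C−B)/|BC| = (0.4672,0.8842); ey = (-0.8842,0.4672)
P = B + 2.21·ex + -0.99·ey = (2.0125,-0.5058)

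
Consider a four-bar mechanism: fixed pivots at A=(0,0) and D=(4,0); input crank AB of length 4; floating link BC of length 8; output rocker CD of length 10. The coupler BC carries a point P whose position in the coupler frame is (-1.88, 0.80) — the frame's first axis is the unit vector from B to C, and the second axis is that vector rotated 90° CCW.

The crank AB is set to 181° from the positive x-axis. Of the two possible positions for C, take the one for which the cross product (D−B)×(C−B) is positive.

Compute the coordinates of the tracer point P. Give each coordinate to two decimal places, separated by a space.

A=(0,0), D=(4.00,0)
B = A + 4.00·(cos181°, sin181°) = (-3.9994, -0.0698)
|BD| = 7.9997
circle(B,8.00) ∩ circle(D,10.00): a=1.7498, h=7.8063
  candidates: C₊=(-2.3178,7.7515) cross=62.448; C₋=(-2.1816,-7.8605) cross=-62.448
  mode + wants cross > 0 → take C=(-2.3178,7.7515) (cross=62.448)
ex = (C−B)/|BC| = (0.2102,0.9777); ey = (-0.9777,0.2102)
P = B + -1.88·ex + 0.80·ey = (-5.1767,-1.7397)

-5.18 -1.74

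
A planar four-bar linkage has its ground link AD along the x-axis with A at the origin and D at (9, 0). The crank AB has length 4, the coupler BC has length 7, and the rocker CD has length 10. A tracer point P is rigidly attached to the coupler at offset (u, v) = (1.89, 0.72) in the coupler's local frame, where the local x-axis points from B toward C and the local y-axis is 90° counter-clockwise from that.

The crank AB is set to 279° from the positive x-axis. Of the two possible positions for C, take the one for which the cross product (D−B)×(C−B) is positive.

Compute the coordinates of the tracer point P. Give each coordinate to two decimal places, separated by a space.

A=(0,0), D=(9.00,0)
B = A + 4.00·(cos279°, sin279°) = (0.6257, -3.9508)
|BD| = 9.2594
circle(B,7.00) ∩ circle(D,10.00): a=1.8758, h=6.7440
  candidates: C₊=(-0.5553,2.9489) cross=62.445; C₋=(5.1997,-9.2497) cross=-62.445
  mode + wants cross > 0 → take C=(-0.5553,2.9489) (cross=62.445)
ex = (C−B)/|BC| = (-0.1687,0.9857); ey = (-0.9857,-0.1687)
P = B + 1.89·ex + 0.72·ey = (-0.4028,-2.2093)

-0.40 -2.21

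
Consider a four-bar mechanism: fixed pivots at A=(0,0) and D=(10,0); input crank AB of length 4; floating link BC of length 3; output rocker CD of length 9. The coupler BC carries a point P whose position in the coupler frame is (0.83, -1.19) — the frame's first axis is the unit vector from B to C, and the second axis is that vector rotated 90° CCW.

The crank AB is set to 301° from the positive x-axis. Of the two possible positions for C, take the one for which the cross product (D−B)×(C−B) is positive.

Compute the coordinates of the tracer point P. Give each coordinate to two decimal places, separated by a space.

2.89 -2.24

A=(0,0), D=(10.00,0)
B = A + 4.00·(cos301°, sin301°) = (2.0602, -3.4287)
|BD| = 8.6485
circle(B,3.00) ∩ circle(D,9.00): a=0.1617, h=2.9956
  candidates: C₊=(1.0210,-0.6144) cross=25.908; C₋=(3.3962,-6.1147) cross=-25.908
  mode + wants cross > 0 → take C=(1.0210,-0.6144) (cross=25.908)
ex = (C−B)/|BC| = (-0.3464,0.9381); ey = (-0.9381,-0.3464)
P = B + 0.83·ex + -1.19·ey = (2.8890,-2.2379)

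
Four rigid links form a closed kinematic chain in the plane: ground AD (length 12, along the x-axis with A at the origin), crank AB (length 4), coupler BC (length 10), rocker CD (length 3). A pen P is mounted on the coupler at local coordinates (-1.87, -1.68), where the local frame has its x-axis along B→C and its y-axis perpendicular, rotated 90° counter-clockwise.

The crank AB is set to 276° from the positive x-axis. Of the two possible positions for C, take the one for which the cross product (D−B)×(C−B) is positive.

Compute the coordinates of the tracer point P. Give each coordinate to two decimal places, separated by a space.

-0.39 -6.36

A=(0,0), D=(12.00,0)
B = A + 4.00·(cos276°, sin276°) = (0.4181, -3.9781)
|BD| = 12.2460
circle(B,10.00) ∩ circle(D,3.00): a=9.8385, h=1.7899
  candidates: C₊=(9.1416,0.9108) cross=21.919; C₋=(10.3045,-2.4749) cross=-21.919
  mode + wants cross > 0 → take C=(9.1416,0.9108) (cross=21.919)
ex = (C−B)/|BC| = (0.8723,0.4889); ey = (-0.4889,0.8723)
P = B + -1.87·ex + -1.68·ey = (-0.3918,-6.3578)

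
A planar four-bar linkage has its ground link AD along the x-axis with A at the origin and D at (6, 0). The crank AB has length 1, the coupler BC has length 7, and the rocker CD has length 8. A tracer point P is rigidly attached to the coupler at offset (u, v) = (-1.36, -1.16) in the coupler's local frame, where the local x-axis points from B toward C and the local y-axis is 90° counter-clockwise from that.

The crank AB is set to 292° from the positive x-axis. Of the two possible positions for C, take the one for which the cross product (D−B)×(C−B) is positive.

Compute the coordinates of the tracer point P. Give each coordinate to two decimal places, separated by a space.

A=(0,0), D=(6.00,0)
B = A + 1.00·(cos292°, sin292°) = (0.3746, -0.9272)
|BD| = 5.7013
circle(B,7.00) ∩ circle(D,8.00): a=1.5352, h=6.8296
  candidates: C₊=(0.7786,6.0611) cross=38.937; C₋=(3.0000,-7.4162) cross=-38.937
  mode + wants cross > 0 → take C=(0.7786,6.0611) (cross=38.937)
ex = (C−B)/|BC| = (0.0577,0.9983); ey = (-0.9983,0.0577)
P = B + -1.36·ex + -1.16·ey = (1.4542,-2.3519)

1.45 -2.35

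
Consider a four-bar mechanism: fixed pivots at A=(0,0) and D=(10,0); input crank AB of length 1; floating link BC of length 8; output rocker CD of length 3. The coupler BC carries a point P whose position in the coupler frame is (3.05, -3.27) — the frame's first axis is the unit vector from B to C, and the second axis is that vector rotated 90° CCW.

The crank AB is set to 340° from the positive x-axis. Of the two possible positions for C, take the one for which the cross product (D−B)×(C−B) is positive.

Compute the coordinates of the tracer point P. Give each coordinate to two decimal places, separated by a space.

4.96 -2.29

A=(0,0), D=(10.00,0)
B = A + 1.00·(cos340°, sin340°) = (0.9397, -0.3420)
|BD| = 9.0668
circle(B,8.00) ∩ circle(D,3.00): a=7.5664, h=2.5979
  candidates: C₊=(8.4027,2.5394) cross=23.554; C₋=(8.5987,-2.6526) cross=-23.554
  mode + wants cross > 0 → take C=(8.4027,2.5394) (cross=23.554)
ex = (C−B)/|BC| = (0.9329,0.3602); ey = (-0.3602,0.9329)
P = B + 3.05·ex + -3.27·ey = (4.9628,-2.2940)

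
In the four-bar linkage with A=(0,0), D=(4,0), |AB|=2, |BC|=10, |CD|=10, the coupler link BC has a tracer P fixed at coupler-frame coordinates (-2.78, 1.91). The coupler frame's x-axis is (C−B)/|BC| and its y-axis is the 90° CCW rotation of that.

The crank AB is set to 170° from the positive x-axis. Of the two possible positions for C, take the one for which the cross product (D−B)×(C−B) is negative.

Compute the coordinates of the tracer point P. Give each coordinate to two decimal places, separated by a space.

-0.79 3.51

A=(0,0), D=(4.00,0)
B = A + 2.00·(cos170°, sin170°) = (-1.9696, 0.3473)
|BD| = 5.9797
circle(B,10.00) ∩ circle(D,10.00): a=2.9899, h=9.5426
  candidates: C₊=(1.5694,9.7001) cross=57.062; C₋=(0.4610,-9.3528) cross=-57.062
  mode - wants cross < 0 → take C=(0.4610,-9.3528) (cross=-57.062)
ex = (C−B)/|BC| = (0.2431,-0.9700); ey = (0.9700,0.2431)
P = B + -2.78·ex + 1.91·ey = (-0.7926,3.5082)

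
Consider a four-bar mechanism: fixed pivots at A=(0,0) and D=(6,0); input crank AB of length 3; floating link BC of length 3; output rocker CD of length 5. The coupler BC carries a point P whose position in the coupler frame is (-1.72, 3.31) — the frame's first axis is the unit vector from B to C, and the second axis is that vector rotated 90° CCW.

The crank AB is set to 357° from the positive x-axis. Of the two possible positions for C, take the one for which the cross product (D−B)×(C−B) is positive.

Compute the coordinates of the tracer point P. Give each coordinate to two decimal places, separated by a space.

A=(0,0), D=(6.00,0)
B = A + 3.00·(cos357°, sin357°) = (2.9959, -0.1570)
|BD| = 3.0082
circle(B,3.00) ∩ circle(D,5.00): a=-1.1553, h=2.7686
  candidates: C₊=(1.6977,2.5476) cross=8.329; C₋=(1.9867,-2.9822) cross=-8.329
  mode + wants cross > 0 → take C=(1.6977,2.5476) (cross=8.329)
ex = (C−B)/|BC| = (-0.4327,0.9015); ey = (-0.9015,-0.4327)
P = B + -1.72·ex + 3.31·ey = (0.7562,-3.1400)

0.76 -3.14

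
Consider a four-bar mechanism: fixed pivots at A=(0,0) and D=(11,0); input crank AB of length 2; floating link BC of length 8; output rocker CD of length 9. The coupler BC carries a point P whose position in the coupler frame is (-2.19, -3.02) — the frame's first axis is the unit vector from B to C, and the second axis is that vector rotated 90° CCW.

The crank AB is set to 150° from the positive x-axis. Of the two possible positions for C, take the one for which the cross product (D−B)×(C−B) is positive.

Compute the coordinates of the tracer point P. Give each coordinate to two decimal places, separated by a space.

-1.48 -2.72

A=(0,0), D=(11.00,0)
B = A + 2.00·(cos150°, sin150°) = (-1.7321, 1.0000)
|BD| = 12.7713
circle(B,8.00) ∩ circle(D,9.00): a=5.7201, h=5.5929
  candidates: C₊=(4.4084,6.1279) cross=71.429; C₋=(3.5325,-5.0236) cross=-71.429
  mode + wants cross > 0 → take C=(4.4084,6.1279) (cross=71.429)
ex = (C−B)/|BC| = (0.7676,0.6410); ey = (-0.6410,0.7676)
P = B + -2.19·ex + -3.02·ey = (-1.4772,-2.7218)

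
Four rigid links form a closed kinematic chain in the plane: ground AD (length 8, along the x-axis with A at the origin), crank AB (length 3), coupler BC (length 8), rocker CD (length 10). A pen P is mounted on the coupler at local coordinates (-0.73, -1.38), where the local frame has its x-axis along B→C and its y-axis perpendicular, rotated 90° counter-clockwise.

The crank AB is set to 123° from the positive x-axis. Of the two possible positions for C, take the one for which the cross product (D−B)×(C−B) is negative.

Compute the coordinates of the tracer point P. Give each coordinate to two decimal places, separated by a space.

-3.11 3.03

A=(0,0), D=(8.00,0)
B = A + 3.00·(cos123°, sin123°) = (-1.6339, 2.5160)
|BD| = 9.9570
circle(B,8.00) ∩ circle(D,10.00): a=3.1708, h=7.3448
  candidates: C₊=(3.2899,8.8213) cross=73.133; C₋=(-0.4220,-5.3917) cross=-73.133
  mode - wants cross < 0 → take C=(-0.4220,-5.3917) (cross=-73.133)
ex = (C−B)/|BC| = (0.1515,-0.9885); ey = (0.9885,0.1515)
P = B + -0.73·ex + -1.38·ey = (-3.1086,3.0285)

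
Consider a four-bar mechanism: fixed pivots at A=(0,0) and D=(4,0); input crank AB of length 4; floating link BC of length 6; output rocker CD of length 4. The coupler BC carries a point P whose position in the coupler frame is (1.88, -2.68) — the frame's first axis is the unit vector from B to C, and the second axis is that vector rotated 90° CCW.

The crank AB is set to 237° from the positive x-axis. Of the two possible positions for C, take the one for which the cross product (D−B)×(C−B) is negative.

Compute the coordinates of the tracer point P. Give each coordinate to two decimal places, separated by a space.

A=(0,0), D=(4.00,0)
B = A + 4.00·(cos237°, sin237°) = (-2.1786, -3.3547)
|BD| = 7.0305
circle(B,6.00) ∩ circle(D,4.00): a=4.9376, h=3.4088
  candidates: C₊=(0.5342,1.9970) cross=23.966; C₋=(3.7872,-3.9943) cross=-23.966
  mode - wants cross < 0 → take C=(3.7872,-3.9943) (cross=-23.966)
ex = (C−B)/|BC| = (0.9943,-0.1066); ey = (0.1066,0.9943)
P = B + 1.88·ex + -2.68·ey = (-0.5950,-6.2198)

-0.59 -6.22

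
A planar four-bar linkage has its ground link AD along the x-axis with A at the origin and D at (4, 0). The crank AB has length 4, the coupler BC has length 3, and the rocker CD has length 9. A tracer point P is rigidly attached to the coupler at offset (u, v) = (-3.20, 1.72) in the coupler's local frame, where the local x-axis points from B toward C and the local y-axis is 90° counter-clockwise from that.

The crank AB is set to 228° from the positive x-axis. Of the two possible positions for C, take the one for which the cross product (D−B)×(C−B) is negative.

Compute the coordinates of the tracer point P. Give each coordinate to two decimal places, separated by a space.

-0.90 0.19

A=(0,0), D=(4.00,0)
B = A + 4.00·(cos228°, sin228°) = (-2.6765, -2.9726)
|BD| = 7.3084
circle(B,3.00) ∩ circle(D,9.00): a=-1.2717, h=2.7171
  candidates: C₊=(-4.9434,-1.0076) cross=19.858; C₋=(-2.7331,-5.9720) cross=-19.858
  mode - wants cross < 0 → take C=(-2.7331,-5.9720) (cross=-19.858)
ex = (C−B)/|BC| = (-0.0189,-0.9998); ey = (0.9998,-0.0189)
P = B + -3.20·ex + 1.72·ey = (-0.8965,0.1944)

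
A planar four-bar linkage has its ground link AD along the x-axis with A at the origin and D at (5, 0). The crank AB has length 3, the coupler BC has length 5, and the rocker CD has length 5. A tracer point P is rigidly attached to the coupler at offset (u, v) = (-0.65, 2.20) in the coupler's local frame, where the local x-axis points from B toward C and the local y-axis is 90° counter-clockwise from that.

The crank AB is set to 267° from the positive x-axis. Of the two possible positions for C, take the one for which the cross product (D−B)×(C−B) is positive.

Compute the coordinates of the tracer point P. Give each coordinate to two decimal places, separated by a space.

A=(0,0), D=(5.00,0)
B = A + 3.00·(cos267°, sin267°) = (-0.1570, -2.9959)
|BD| = 5.9641
circle(B,5.00) ∩ circle(D,5.00): a=2.9820, h=4.0134
  candidates: C₊=(0.4055,1.9724) cross=23.936; C₋=(4.4375,-4.9683) cross=-23.936
  mode + wants cross > 0 → take C=(0.4055,1.9724) (cross=23.936)
ex = (C−B)/|BC| = (0.1125,0.9937); ey = (-0.9937,0.1125)
P = B + -0.65·ex + 2.20·ey = (-2.4162,-3.3943)

-2.42 -3.39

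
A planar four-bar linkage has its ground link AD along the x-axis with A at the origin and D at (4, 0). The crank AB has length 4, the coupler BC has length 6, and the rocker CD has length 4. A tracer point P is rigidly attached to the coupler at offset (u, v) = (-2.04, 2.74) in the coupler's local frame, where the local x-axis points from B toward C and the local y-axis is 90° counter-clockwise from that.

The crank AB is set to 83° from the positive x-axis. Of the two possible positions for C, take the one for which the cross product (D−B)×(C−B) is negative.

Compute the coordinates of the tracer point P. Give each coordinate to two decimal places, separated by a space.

3.21 6.04

A=(0,0), D=(4.00,0)
B = A + 4.00·(cos83°, sin83°) = (0.4875, 3.9702)
|BD| = 5.3010
circle(B,6.00) ∩ circle(D,4.00): a=4.5369, h=3.9264
  candidates: C₊=(6.4344,3.1739) cross=20.813; C₋=(0.5531,-2.0295) cross=-20.813
  mode - wants cross < 0 → take C=(0.5531,-2.0295) (cross=-20.813)
ex = (C−B)/|BC| = (0.0109,-0.9999); ey = (0.9999,0.0109)
P = B + -2.04·ex + 2.74·ey = (3.2050,6.0400)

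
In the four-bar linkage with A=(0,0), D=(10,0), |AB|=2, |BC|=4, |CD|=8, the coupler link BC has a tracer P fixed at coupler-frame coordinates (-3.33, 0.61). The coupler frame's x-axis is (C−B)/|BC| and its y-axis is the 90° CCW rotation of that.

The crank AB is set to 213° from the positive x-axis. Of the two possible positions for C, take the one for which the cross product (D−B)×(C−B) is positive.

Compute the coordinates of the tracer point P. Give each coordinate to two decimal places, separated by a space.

A=(0,0), D=(10.00,0)
B = A + 2.00·(cos213°, sin213°) = (-1.6773, -1.0893)
|BD| = 11.7280
circle(B,4.00) ∩ circle(D,8.00): a=3.8176, h=1.1940
  candidates: C₊=(2.0129,0.4541) cross=14.003; C₋=(2.2347,-1.9235) cross=-14.003
  mode + wants cross > 0 → take C=(2.0129,0.4541) (cross=14.003)
ex = (C−B)/|BC| = (0.9226,0.3859); ey = (-0.3859,0.9226)
P = B + -3.33·ex + 0.61·ey = (-4.9848,-1.8114)

-4.98 -1.81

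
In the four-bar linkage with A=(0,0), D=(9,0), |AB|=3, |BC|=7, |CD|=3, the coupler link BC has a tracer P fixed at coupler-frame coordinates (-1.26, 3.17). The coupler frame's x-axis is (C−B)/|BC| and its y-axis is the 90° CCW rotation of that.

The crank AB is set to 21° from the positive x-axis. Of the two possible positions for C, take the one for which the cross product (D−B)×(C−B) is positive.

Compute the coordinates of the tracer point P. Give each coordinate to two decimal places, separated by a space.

A=(0,0), D=(9.00,0)
B = A + 3.00·(cos21°, sin21°) = (2.8007, 1.0751)
|BD| = 6.2918
circle(B,7.00) ∩ circle(D,3.00): a=6.3246, h=2.9998
  candidates: C₊=(9.5450,2.9501) cross=18.874; C₋=(8.5198,-2.9613) cross=-18.874
  mode + wants cross > 0 → take C=(9.5450,2.9501) (cross=18.874)
ex = (C−B)/|BC| = (0.9635,0.2679); ey = (-0.2679,0.9635)
P = B + -1.26·ex + 3.17·ey = (0.7377,3.7918)

0.74 3.79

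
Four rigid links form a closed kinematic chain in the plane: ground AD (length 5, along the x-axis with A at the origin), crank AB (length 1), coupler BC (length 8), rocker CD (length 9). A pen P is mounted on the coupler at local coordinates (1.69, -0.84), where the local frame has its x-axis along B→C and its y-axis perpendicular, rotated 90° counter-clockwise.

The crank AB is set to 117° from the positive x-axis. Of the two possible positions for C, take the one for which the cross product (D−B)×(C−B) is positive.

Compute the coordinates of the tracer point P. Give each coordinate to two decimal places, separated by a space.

A=(0,0), D=(5.00,0)
B = A + 1.00·(cos117°, sin117°) = (-0.4540, 0.8910)
|BD| = 5.5263
circle(B,8.00) ∩ circle(D,9.00): a=1.2250, h=7.9056
  candidates: C₊=(2.0297,8.4957) cross=43.689; C₋=(-0.5196,-7.1087) cross=-43.689
  mode + wants cross > 0 → take C=(2.0297,8.4957) (cross=43.689)
ex = (C−B)/|BC| = (0.3105,0.9506); ey = (-0.9506,0.3105)
P = B + 1.69·ex + -0.84·ey = (0.8692,2.2367)

0.87 2.24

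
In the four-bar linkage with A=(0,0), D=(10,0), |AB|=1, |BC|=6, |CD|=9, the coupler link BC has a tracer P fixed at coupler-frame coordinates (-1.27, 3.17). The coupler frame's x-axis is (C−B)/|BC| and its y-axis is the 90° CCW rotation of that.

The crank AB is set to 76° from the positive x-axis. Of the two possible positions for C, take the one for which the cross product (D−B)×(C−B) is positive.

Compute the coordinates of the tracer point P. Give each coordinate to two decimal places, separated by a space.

A=(0,0), D=(10.00,0)
B = A + 1.00·(cos76°, sin76°) = (0.2419, 0.9703)
|BD| = 9.8062
circle(B,6.00) ∩ circle(D,9.00): a=2.6086, h=5.4032
  candidates: C₊=(3.3724,6.0889) cross=52.985; C₋=(2.3031,-4.6645) cross=-52.985
  mode + wants cross > 0 → take C=(3.3724,6.0889) (cross=52.985)
ex = (C−B)/|BC| = (0.5217,0.8531); ey = (-0.8531,0.5217)
P = B + -1.27·ex + 3.17·ey = (-3.1250,1.5408)

-3.13 1.54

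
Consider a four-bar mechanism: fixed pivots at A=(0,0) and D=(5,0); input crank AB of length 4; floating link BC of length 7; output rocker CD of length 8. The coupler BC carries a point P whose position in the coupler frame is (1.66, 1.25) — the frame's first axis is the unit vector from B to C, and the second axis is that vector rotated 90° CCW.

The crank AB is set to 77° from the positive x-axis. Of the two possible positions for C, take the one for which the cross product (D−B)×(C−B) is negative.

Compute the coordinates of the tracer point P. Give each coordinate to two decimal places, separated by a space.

1.11 1.83

A=(0,0), D=(5.00,0)
B = A + 4.00·(cos77°, sin77°) = (0.8998, 3.8975)
|BD| = 5.6570
circle(B,7.00) ∩ circle(D,8.00): a=1.5027, h=6.8368
  candidates: C₊=(6.6993,7.8174) cross=38.676; C₋=(-2.7213,-2.0931) cross=-38.676
  mode - wants cross < 0 → take C=(-2.7213,-2.0931) (cross=-38.676)
ex = (C−B)/|BC| = (-0.5173,-0.8558); ey = (0.8558,-0.5173)
P = B + 1.66·ex + 1.25·ey = (1.1108,1.8302)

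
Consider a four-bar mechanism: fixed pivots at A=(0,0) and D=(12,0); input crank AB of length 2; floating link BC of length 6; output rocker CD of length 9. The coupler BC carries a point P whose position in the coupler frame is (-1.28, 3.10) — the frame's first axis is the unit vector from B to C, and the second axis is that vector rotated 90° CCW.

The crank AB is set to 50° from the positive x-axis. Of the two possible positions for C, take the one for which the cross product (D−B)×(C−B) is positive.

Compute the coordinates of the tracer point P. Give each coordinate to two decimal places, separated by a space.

A=(0,0), D=(12.00,0)
B = A + 2.00·(cos50°, sin50°) = (1.2856, 1.5321)
|BD| = 10.8234
circle(B,6.00) ∩ circle(D,9.00): a=3.3329, h=4.9892
  candidates: C₊=(5.2911,5.9993) cross=54.000; C₋=(3.8787,-3.8786) cross=-54.000
  mode + wants cross > 0 → take C=(5.2911,5.9993) (cross=54.000)
ex = (C−B)/|BC| = (0.6676,0.7445); ey = (-0.7445,0.6676)
P = B + -1.28·ex + 3.10·ey = (-1.8770,2.6486)

-1.88 2.65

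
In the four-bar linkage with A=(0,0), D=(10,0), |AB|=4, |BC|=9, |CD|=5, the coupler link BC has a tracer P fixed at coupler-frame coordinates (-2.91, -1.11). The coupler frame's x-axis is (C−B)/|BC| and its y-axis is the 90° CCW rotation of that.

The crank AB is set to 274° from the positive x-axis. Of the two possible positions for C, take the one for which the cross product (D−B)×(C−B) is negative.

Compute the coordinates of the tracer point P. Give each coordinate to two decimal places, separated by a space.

A=(0,0), D=(10.00,0)
B = A + 4.00·(cos274°, sin274°) = (0.2790, -3.9903)
|BD| = 10.5081
circle(B,9.00) ∩ circle(D,5.00): a=7.9187, h=4.2773
  candidates: C₊=(5.9803,2.9736) cross=44.946; C₋=(9.2288,-4.9402) cross=-44.946
  mode - wants cross < 0 → take C=(9.2288,-4.9402) (cross=-44.946)
ex = (C−B)/|BC| = (0.9944,-0.1055); ey = (0.1055,0.9944)
P = B + -2.91·ex + -1.11·ey = (-2.7319,-4.7869)

-2.73 -4.79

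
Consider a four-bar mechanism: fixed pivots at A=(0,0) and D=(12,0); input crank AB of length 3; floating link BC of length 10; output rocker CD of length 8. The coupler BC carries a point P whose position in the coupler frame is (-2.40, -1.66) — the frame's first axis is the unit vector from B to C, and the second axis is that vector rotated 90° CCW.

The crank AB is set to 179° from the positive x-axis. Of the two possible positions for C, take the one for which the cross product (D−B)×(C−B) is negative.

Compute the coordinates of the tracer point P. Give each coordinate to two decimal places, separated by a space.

A=(0,0), D=(12.00,0)
B = A + 3.00·(cos179°, sin179°) = (-2.9995, 0.0524)
|BD| = 14.9996
circle(B,10.00) ∩ circle(D,8.00): a=8.6998, h=4.9308
  candidates: C₊=(5.7175,4.9527) cross=73.960; C₋=(5.6830,-4.9088) cross=-73.960
  mode - wants cross < 0 → take C=(5.6830,-4.9088) (cross=-73.960)
ex = (C−B)/|BC| = (0.8683,-0.4961); ey = (0.4961,0.8683)
P = B + -2.40·ex + -1.66·ey = (-5.9069,-0.1983)

-5.91 -0.20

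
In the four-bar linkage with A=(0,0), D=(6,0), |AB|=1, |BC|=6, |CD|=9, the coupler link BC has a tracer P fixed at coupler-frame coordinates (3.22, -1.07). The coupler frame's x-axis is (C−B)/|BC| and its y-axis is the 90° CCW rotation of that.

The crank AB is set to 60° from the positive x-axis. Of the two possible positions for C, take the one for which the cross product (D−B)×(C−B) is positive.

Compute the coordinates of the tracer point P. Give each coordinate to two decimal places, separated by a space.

1.39 4.14

A=(0,0), D=(6.00,0)
B = A + 1.00·(cos60°, sin60°) = (0.5000, 0.8660)
|BD| = 5.5678
circle(B,6.00) ∩ circle(D,9.00): a=-1.2572, h=5.8668
  candidates: C₊=(0.1706,6.8570) cross=32.665; C₋=(-1.6545,-4.7338) cross=-32.665
  mode + wants cross > 0 → take C=(0.1706,6.8570) (cross=32.665)
ex = (C−B)/|BC| = (-0.0549,0.9985); ey = (-0.9985,-0.0549)
P = B + 3.22·ex + -1.07·ey = (1.3916,4.1399)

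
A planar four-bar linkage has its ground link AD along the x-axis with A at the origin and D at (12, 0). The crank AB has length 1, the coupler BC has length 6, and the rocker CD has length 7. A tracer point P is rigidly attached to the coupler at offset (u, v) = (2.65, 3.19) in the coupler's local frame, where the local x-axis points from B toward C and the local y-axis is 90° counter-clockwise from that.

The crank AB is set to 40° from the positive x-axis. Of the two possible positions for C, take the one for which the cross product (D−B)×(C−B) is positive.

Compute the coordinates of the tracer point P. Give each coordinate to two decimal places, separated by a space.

1.51 4.72

A=(0,0), D=(12.00,0)
B = A + 1.00·(cos40°, sin40°) = (0.7660, 0.6428)
|BD| = 11.2523
circle(B,6.00) ∩ circle(D,7.00): a=5.0485, h=3.2423
  candidates: C₊=(5.9915,3.5914) cross=36.484; C₋=(5.6211,-2.8826) cross=-36.484
  mode + wants cross > 0 → take C=(5.9915,3.5914) (cross=36.484)
ex = (C−B)/|BC| = (0.8709,0.4914); ey = (-0.4914,0.8709)
P = B + 2.65·ex + 3.19·ey = (1.5063,4.7233)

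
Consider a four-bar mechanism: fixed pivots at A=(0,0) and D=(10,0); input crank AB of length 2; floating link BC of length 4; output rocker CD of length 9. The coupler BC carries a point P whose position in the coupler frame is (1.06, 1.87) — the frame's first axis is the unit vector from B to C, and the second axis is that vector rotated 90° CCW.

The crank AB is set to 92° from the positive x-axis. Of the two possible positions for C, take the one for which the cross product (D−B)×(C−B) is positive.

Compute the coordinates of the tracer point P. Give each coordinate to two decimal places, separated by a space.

A=(0,0), D=(10.00,0)
B = A + 2.00·(cos92°, sin92°) = (-0.0698, 1.9988)
|BD| = 10.2663
circle(B,4.00) ∩ circle(D,9.00): a=1.9674, h=3.4827
  candidates: C₊=(2.5380,5.0318) cross=35.754; C₋=(1.1819,-1.8003) cross=-35.754
  mode + wants cross > 0 → take C=(2.5380,5.0318) (cross=35.754)
ex = (C−B)/|BC| = (0.6520,0.7583); ey = (-0.7583,0.6520)
P = B + 1.06·ex + 1.87·ey = (-0.7967,4.0217)

-0.80 4.02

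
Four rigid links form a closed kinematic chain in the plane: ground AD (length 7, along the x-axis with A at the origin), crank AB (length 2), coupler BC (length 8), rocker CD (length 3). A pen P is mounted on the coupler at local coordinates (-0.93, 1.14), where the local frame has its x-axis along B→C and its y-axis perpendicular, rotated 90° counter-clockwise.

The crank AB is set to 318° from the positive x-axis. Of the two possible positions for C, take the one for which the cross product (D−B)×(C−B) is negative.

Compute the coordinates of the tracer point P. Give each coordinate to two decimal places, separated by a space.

0.61 -0.16

A=(0,0), D=(7.00,0)
B = A + 2.00·(cos318°, sin318°) = (1.4863, -1.3383)
|BD| = 5.6738
circle(B,8.00) ∩ circle(D,3.00): a=7.6837, h=2.2271
  candidates: C₊=(8.4279,2.6384) cross=12.636; C₋=(9.4785,-1.6902) cross=-12.636
  mode - wants cross < 0 → take C=(9.4785,-1.6902) (cross=-12.636)
ex = (C−B)/|BC| = (0.9990,-0.0440); ey = (0.0440,0.9990)
P = B + -0.93·ex + 1.14·ey = (0.6073,-0.1585)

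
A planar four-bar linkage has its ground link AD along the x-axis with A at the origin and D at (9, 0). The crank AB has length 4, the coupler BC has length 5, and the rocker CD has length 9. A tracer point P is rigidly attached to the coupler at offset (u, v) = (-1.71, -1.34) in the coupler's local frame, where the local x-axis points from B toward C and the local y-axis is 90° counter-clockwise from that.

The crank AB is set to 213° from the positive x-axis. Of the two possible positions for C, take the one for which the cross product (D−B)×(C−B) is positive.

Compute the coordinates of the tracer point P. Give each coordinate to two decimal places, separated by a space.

-3.58 -4.34

A=(0,0), D=(9.00,0)
B = A + 4.00·(cos213°, sin213°) = (-3.3547, -2.1786)
|BD| = 12.5453
circle(B,5.00) ∩ circle(D,9.00): a=4.0407, h=2.9449
  candidates: C₊=(0.1133,1.4233) cross=36.945; C₋=(1.1361,-4.3770) cross=-36.945
  mode + wants cross > 0 → take C=(0.1133,1.4233) (cross=36.945)
ex = (C−B)/|BC| = (0.6936,0.7204); ey = (-0.7204,0.6936)
P = B + -1.71·ex + -1.34·ey = (-3.5754,-4.3398)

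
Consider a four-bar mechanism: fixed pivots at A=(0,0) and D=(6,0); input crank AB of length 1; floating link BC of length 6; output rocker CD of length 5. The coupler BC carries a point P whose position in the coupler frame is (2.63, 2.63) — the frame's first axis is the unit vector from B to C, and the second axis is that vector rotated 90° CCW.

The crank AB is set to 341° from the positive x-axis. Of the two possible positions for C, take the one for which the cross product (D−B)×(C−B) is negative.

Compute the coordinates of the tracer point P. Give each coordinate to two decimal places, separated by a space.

A=(0,0), D=(6.00,0)
B = A + 1.00·(cos341°, sin341°) = (0.9455, -0.3256)
|BD| = 5.0650
circle(B,6.00) ∩ circle(D,5.00): a=3.6184, h=4.7862
  candidates: C₊=(4.2488,4.6833) cross=24.242; C₋=(4.8641,-4.8693) cross=-24.242
  mode - wants cross < 0 → take C=(4.8641,-4.8693) (cross=-24.242)
ex = (C−B)/|BC| = (0.6531,-0.7573); ey = (0.7573,0.6531)
P = B + 2.63·ex + 2.63·ey = (4.6548,-0.5996)

4.65 -0.60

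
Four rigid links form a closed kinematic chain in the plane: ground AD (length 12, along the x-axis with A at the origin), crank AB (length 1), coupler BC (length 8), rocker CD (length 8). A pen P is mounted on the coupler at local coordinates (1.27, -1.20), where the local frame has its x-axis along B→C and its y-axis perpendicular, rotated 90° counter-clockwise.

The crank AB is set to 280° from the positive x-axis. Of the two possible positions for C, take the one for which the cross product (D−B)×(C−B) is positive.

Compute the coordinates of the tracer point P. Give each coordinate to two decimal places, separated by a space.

A=(0,0), D=(12.00,0)
B = A + 1.00·(cos280°, sin280°) = (0.1736, -0.9848)
|BD| = 11.8673
circle(B,8.00) ∩ circle(D,8.00): a=5.9336, h=5.3658
  candidates: C₊=(5.6415,4.8549) cross=63.678; C₋=(6.5321,-5.8397) cross=-63.678
  mode + wants cross > 0 → take C=(5.6415,4.8549) (cross=63.678)
ex = (C−B)/|BC| = (0.6835,0.7300); ey = (-0.7300,0.6835)
P = B + 1.27·ex + -1.20·ey = (1.9176,-0.8779)

1.92 -0.88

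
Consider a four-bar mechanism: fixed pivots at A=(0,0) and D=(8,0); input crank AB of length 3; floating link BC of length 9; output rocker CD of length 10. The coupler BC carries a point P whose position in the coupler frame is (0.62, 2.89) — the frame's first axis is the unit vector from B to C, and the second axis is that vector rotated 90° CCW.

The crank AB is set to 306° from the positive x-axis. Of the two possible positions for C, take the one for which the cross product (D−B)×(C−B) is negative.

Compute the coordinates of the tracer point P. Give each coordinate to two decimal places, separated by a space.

A=(0,0), D=(8.00,0)
B = A + 3.00·(cos306°, sin306°) = (1.7634, -2.4271)
|BD| = 6.6923
circle(B,9.00) ∩ circle(D,10.00): a=1.9266, h=8.7914
  candidates: C₊=(0.3704,6.4645) cross=58.834; C₋=(6.7471,-9.9212) cross=-58.834
  mode - wants cross < 0 → take C=(6.7471,-9.9212) (cross=-58.834)
ex = (C−B)/|BC| = (0.5537,-0.8327); ey = (0.8327,0.5537)
P = B + 0.62·ex + 2.89·ey = (4.5131,-1.3430)

4.51 -1.34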